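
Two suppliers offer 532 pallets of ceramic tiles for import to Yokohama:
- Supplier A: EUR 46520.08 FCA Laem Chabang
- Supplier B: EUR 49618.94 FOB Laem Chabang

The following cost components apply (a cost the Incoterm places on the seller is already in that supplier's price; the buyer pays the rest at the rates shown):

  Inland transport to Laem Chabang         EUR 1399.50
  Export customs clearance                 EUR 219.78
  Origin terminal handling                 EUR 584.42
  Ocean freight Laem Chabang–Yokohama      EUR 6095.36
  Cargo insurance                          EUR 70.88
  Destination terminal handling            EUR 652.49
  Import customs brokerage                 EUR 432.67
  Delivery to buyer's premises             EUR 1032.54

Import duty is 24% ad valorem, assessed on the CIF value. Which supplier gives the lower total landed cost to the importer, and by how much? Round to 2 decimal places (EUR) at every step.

Supplier A is cheaper by EUR 3117.90

Supplier A (FCA):
CIF value = FCA price + origin terminal + freight + insurance = 46520.08 + 584.42 + 6095.36 + 70.88 = 53270.74
Import duty = 53270.74 × 24% = 12784.98
Buyer bears (A): 584.42 + 6095.36 + 70.88 + 652.49 + 432.67 + 1032.54 = 8868.36
Landed cost (A) = invoice 46520.08 + 8868.36 + duty 12784.98 = 68173.42
Supplier B (FOB):
CIF value = FOB price + freight + insurance = 49618.94 + 6095.36 + 70.88 = 55785.18
Import duty = 55785.18 × 24% = 13388.44
Buyer bears (B): 6095.36 + 70.88 + 652.49 + 432.67 + 1032.54 = 8283.94
Landed cost (B) = invoice 49618.94 + 8283.94 + duty 13388.44 = 71291.32
Difference = |68173.42 − 71291.32| = 3117.90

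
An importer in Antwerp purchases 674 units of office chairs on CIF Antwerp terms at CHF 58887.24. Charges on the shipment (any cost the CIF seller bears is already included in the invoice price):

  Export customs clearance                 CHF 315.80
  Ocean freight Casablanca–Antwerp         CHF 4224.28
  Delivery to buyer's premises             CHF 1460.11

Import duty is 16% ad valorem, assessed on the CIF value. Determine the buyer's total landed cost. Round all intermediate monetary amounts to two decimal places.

CIF: the seller pays costs through ocean freight and marine insurance to the destination port.
Already in the invoice (seller's account under CIF): export clearance, freight — exclude.
The CIF price already equals the CIF value: 58887.24
Import duty = 58887.24 × 16% = 9421.96
Buyer bears: delivery 1460.11 + duty 9421.96 = 10882.07
Landed cost = invoice 58887.24 + 10882.07 = 69769.31

Total landed cost: CHF 69769.31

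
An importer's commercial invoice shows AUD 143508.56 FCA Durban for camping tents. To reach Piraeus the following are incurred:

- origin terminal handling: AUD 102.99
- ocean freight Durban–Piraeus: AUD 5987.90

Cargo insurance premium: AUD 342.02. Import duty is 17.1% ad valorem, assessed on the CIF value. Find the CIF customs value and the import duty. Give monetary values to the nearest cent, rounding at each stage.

CIF = FCA price + pre-shipment costs + freight + insurance
CIF = 143508.56 + 102.99 + 5987.90 + 342.02 = 149941.47
Import duty = 149941.47 × 17.1% = 25639.99

CIF value: AUD 149941.47; import duty: AUD 25639.99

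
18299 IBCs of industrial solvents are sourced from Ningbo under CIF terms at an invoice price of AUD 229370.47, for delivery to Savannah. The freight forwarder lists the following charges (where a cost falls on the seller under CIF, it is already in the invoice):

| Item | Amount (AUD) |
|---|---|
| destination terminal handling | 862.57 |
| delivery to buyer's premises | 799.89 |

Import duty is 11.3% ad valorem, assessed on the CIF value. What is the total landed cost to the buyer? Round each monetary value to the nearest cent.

Total landed cost: AUD 256951.79

CIF: the seller pays costs through ocean freight and marine insurance to the destination port.
The CIF price already equals the CIF value: 229370.47
Import duty = 229370.47 × 11.3% = 25918.86
Buyer bears: destination terminal 862.57 + delivery 799.89 + duty 25918.86 = 27581.32
Landed cost = invoice 229370.47 + 27581.32 = 256951.79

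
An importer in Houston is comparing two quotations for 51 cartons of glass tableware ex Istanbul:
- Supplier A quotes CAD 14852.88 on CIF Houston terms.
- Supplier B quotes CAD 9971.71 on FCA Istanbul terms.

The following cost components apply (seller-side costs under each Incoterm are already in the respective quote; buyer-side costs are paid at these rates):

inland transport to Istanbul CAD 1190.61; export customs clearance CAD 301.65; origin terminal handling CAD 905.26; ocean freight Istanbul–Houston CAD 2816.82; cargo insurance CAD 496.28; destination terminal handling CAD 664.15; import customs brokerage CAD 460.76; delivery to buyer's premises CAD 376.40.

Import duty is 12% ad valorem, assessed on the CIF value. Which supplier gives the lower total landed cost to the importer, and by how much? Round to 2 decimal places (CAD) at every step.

Supplier B is cheaper by CAD 742.35

Supplier A (CIF):
The CIF price already equals the CIF value: 14852.88
Import duty = 14852.88 × 12% = 1782.35
Buyer bears (A): 664.15 + 460.76 + 376.40 = 1501.31
Landed cost (A) = invoice 14852.88 + 1501.31 + duty 1782.35 = 18136.54
Supplier B (FCA):
CIF value = FCA price + origin terminal + freight + insurance = 9971.71 + 905.26 + 2816.82 + 496.28 = 14190.07
Import duty = 14190.07 × 12% = 1702.81
Buyer bears (B): 905.26 + 2816.82 + 496.28 + 664.15 + 460.76 + 376.40 = 5719.67
Landed cost (B) = invoice 9971.71 + 5719.67 + duty 1702.81 = 17394.19
Difference = |18136.54 − 17394.19| = 742.35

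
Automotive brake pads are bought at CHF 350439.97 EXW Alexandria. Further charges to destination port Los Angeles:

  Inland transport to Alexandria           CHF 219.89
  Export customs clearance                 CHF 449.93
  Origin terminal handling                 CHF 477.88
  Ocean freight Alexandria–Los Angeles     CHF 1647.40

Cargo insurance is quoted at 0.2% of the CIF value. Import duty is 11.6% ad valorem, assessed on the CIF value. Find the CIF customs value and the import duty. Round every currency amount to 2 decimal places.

Let C be the CIF value. C = EXW price + pre-shipment costs + freight + 0.2% × C
C − 0.2% × C = 350439.97 + 219.89 + 449.93 + 477.88 + 1647.40
0.998 × C = 353235.07
C = 353235.07 / 0.998 = 353942.96
Insurance premium = 0.2% × 353942.96 = 707.89
Import duty = 353942.96 × 11.6% = 41057.38

CIF value: CHF 353942.96; import duty: CHF 41057.38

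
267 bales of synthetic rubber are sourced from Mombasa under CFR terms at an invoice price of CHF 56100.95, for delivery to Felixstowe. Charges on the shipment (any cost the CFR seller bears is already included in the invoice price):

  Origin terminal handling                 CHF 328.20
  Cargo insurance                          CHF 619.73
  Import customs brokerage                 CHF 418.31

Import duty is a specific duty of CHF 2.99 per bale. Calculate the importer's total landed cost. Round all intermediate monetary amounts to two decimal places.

CFR: the seller pays costs through ocean freight to the destination port, but not insurance.
Already in the invoice (seller's account under CFR): origin terminal — exclude.
CIF value = CFR price + insurance = 56100.95 + 619.73 = 56720.68
Import duty = 267 × 2.99 = 798.33
Buyer bears: insurance 619.73 + brokerage 418.31 + duty 798.33 = 1836.37
Landed cost = invoice 56100.95 + 1836.37 = 57937.32

Total landed cost: CHF 57937.32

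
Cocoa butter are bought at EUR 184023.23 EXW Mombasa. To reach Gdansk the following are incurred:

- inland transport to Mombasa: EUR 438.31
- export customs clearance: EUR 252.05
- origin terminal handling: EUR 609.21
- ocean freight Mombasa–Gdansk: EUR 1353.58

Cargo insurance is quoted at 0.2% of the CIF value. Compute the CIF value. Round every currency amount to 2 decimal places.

CIF value: EUR 187050.48

Let C be the CIF value. C = EXW price + pre-shipment costs + freight + 0.2% × C
C − 0.2% × C = 184023.23 + 438.31 + 252.05 + 609.21 + 1353.58
0.998 × C = 186676.38
C = 186676.38 / 0.998 = 187050.48
Insurance premium = 0.2% × 187050.48 = 374.10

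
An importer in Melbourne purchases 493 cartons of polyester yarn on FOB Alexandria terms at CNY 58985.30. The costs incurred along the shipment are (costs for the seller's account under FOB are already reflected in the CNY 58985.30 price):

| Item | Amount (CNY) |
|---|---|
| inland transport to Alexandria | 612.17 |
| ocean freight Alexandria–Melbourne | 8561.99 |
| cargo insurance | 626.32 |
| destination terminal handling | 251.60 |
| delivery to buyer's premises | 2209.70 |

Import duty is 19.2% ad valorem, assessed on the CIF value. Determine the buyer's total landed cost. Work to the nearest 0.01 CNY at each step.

FOB: the seller bears costs until goods are on board at the origin port; the buyer bears freight, insurance and all costs thereafter.
Already in the invoice (seller's account under FOB): inland to port — exclude.
CIF value = FOB price + freight + insurance = 58985.30 + 8561.99 + 626.32 = 68173.61
Import duty = 68173.61 × 19.2% = 13089.33
Buyer bears: freight 8561.99 + insurance 626.32 + destination terminal 251.60 + delivery 2209.70 + duty 13089.33 = 24738.94
Landed cost = invoice 58985.30 + 24738.94 = 83724.24

Total landed cost: CNY 83724.24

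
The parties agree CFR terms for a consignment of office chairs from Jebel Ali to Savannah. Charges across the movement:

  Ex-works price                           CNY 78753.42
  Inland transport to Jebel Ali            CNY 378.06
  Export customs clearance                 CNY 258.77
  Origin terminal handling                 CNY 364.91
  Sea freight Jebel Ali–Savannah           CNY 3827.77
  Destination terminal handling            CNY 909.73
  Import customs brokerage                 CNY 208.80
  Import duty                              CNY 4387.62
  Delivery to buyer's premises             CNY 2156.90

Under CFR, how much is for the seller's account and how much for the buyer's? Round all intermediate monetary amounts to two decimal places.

Seller: CNY 83582.93; buyer: CNY 7663.05

CFR: the seller pays costs through ocean freight to the destination port, but not insurance.
Seller's account: goods 78753.42 + inland to port 378.06 + export clearance 258.77 + origin terminal 364.91 + freight 3827.77 = 83582.93
Buyer's account: destination terminal 909.73 + brokerage 208.80 + duty 4387.62 + delivery 2156.90 = 7663.05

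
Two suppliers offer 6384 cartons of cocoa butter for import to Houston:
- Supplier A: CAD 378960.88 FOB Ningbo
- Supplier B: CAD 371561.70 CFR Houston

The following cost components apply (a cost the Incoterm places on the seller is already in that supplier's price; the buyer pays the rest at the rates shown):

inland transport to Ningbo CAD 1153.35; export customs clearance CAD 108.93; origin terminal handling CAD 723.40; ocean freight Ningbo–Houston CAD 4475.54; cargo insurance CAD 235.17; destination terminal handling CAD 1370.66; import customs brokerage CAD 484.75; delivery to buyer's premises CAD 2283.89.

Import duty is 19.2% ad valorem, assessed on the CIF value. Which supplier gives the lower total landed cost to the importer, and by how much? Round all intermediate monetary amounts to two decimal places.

Supplier A (FOB):
CIF value = FOB price + freight + insurance = 378960.88 + 4475.54 + 235.17 = 383671.59
Import duty = 383671.59 × 19.2% = 73664.95
Buyer bears (A): 4475.54 + 235.17 + 1370.66 + 484.75 + 2283.89 = 8850.01
Landed cost (A) = invoice 378960.88 + 8850.01 + duty 73664.95 = 461475.84
Supplier B (CFR):
CIF value = CFR price + insurance = 371561.70 + 235.17 = 371796.87
Import duty = 371796.87 × 19.2% = 71385.00
Buyer bears (B): 235.17 + 1370.66 + 484.75 + 2283.89 = 4374.47
Landed cost (B) = invoice 371561.70 + 4374.47 + duty 71385.00 = 447321.17
Difference = |461475.84 − 447321.17| = 14154.67

Supplier B is cheaper by CAD 14154.67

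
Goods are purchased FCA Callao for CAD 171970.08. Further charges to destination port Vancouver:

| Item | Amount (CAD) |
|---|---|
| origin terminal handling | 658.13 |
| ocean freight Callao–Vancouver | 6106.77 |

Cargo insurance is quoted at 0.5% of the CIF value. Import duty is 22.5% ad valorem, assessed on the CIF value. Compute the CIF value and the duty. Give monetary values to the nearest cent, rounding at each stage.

Let C be the CIF value. C = FCA price + pre-shipment costs + freight + 0.5% × C
C − 0.5% × C = 171970.08 + 658.13 + 6106.77
0.995 × C = 178734.98
C = 178734.98 / 0.995 = 179633.15
Insurance premium = 0.5% × 179633.15 = 898.17
Import duty = 179633.15 × 22.5% = 40417.46

CIF value: CAD 179633.15; import duty: CAD 40417.46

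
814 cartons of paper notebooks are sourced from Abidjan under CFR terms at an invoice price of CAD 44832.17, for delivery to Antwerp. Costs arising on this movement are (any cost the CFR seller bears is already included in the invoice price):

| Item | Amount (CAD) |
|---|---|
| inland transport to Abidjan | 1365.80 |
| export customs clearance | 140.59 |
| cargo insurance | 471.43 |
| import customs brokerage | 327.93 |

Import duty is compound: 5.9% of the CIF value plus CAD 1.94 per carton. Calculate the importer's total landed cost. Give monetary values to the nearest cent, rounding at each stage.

CFR: the seller pays costs through ocean freight to the destination port, but not insurance.
Already in the invoice (seller's account under CFR): inland to port, export clearance — exclude.
CIF value = CFR price + insurance = 44832.17 + 471.43 = 45303.60
Ad valorem component: 45303.60 × 5.9% = 2672.91
Specific component: 814 × 1.94 = 1579.16
Import duty = 2672.91 + 1579.16 = 4252.07
Buyer bears: insurance 471.43 + brokerage 327.93 + duty 4252.07 = 5051.43
Landed cost = invoice 44832.17 + 5051.43 = 49883.60

Total landed cost: CAD 49883.60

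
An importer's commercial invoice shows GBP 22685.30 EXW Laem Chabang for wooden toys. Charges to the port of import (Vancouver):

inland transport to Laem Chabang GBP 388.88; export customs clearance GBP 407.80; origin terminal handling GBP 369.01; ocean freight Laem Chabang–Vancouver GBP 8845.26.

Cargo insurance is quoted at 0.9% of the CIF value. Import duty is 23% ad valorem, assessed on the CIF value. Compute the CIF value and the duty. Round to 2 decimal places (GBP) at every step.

Let C be the CIF value. C = EXW price + pre-shipment costs + freight + 0.9% × C
C − 0.9% × C = 22685.30 + 388.88 + 407.80 + 369.01 + 8845.26
0.991 × C = 32696.25
C = 32696.25 / 0.991 = 32993.19
Insurance premium = 0.9% × 32993.19 = 296.94
Import duty = 32993.19 × 23% = 7588.43

CIF value: GBP 32993.19; import duty: GBP 7588.43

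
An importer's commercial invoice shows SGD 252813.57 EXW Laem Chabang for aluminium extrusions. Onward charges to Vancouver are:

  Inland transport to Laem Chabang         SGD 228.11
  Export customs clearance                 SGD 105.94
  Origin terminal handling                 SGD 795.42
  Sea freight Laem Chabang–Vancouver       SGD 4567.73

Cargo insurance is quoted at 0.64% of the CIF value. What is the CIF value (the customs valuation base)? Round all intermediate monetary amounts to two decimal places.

Let C be the CIF value. C = EXW price + pre-shipment costs + freight + 0.64% × C
C − 0.64% × C = 252813.57 + 228.11 + 105.94 + 795.42 + 4567.73
0.9936 × C = 258510.77
C = 258510.77 / 0.9936 = 260175.90
Insurance premium = 0.64% × 260175.90 = 1665.13

CIF value: SGD 260175.90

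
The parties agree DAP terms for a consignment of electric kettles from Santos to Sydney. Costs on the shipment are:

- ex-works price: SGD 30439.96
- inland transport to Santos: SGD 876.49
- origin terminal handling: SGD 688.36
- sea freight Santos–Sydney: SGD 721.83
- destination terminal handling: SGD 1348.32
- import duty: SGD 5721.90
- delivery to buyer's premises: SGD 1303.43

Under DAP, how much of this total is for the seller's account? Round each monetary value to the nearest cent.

Seller's account: SGD 35378.39

DAP: the seller bears all costs to the named destination except import duty and clearance.
Seller's account: goods 30439.96 + inland to port 876.49 + origin terminal 688.36 + freight 721.83 + destination terminal 1348.32 + delivery 1303.43 = 35378.39
Buyer's account: duty 5721.90 = 5721.90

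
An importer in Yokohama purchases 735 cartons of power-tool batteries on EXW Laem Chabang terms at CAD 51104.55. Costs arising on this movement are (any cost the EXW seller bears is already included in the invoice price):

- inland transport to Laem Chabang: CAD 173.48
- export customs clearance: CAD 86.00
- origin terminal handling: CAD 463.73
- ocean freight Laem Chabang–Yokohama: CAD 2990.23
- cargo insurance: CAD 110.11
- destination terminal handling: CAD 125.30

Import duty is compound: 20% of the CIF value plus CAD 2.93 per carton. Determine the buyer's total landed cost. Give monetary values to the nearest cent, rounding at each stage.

Total landed cost: CAD 68192.57

EXW: the seller makes goods available at their premises; the buyer bears all onward costs.
CIF value = EXW price + inland to port + export clearance + origin terminal + freight + insurance = 51104.55 + 173.48 + 86.00 + 463.73 + 2990.23 + 110.11 = 54928.10
Ad valorem component: 54928.10 × 20% = 10985.62
Specific component: 735 × 2.93 = 2153.55
Import duty = 10985.62 + 2153.55 = 13139.17
Buyer bears: inland to port 173.48 + export clearance 86.00 + origin terminal 463.73 + freight 2990.23 + insurance 110.11 + destination terminal 125.30 + duty 13139.17 = 17088.02
Landed cost = invoice 51104.55 + 17088.02 = 68192.57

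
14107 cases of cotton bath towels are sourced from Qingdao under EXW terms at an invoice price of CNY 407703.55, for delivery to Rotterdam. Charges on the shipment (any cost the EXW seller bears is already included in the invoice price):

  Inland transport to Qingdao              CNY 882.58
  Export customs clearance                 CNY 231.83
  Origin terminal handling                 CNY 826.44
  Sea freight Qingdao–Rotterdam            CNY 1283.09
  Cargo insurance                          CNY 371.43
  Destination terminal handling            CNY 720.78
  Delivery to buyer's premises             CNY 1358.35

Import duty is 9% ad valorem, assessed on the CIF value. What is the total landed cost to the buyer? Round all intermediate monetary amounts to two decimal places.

EXW: the seller makes goods available at their premises; the buyer bears all onward costs.
CIF value = EXW price + inland to port + export clearance + origin terminal + freight + insurance = 407703.55 + 882.58 + 231.83 + 826.44 + 1283.09 + 371.43 = 411298.92
Import duty = 411298.92 × 9% = 37016.90
Buyer bears: inland to port 882.58 + export clearance 231.83 + origin terminal 826.44 + freight 1283.09 + insurance 371.43 + destination terminal 720.78 + delivery 1358.35 + duty 37016.90 = 42691.40
Landed cost = invoice 407703.55 + 42691.40 = 450394.95

Total landed cost: CNY 450394.95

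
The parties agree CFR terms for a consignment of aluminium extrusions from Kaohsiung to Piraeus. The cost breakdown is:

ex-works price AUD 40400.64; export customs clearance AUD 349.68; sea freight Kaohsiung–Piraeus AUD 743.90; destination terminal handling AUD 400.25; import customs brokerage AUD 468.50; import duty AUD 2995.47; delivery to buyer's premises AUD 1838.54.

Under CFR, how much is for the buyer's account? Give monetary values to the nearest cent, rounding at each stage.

CFR: the seller pays costs through ocean freight to the destination port, but not insurance.
Seller's account: goods 40400.64 + export clearance 349.68 + freight 743.90 = 41494.22
Buyer's account: destination terminal 400.25 + brokerage 468.50 + duty 2995.47 + delivery 1838.54 = 5702.76

Buyer's account: AUD 5702.76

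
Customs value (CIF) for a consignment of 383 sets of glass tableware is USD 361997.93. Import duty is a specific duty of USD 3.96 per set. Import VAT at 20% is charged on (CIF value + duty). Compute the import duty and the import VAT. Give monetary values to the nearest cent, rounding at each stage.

Import duty: USD 1516.68; import VAT: USD 72702.92

Import duty = 383 × 3.96 = 1516.68
VAT base = CIF + duty = 361997.93 + 1516.68 = 363514.61
Import VAT = 363514.61 × 20% = 72702.92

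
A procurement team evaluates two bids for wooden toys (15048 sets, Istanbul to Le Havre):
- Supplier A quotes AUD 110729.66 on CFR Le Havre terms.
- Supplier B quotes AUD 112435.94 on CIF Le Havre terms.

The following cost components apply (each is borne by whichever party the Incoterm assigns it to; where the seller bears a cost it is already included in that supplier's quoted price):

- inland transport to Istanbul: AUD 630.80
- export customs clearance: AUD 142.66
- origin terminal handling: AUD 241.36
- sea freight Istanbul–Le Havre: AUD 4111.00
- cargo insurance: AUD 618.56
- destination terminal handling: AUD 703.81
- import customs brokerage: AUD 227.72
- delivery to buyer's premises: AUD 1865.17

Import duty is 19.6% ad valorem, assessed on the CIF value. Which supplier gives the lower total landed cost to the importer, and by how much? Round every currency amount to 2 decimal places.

Supplier A (CFR):
CIF value = CFR price + insurance = 110729.66 + 618.56 = 111348.22
Import duty = 111348.22 × 19.6% = 21824.25
Buyer bears (A): 618.56 + 703.81 + 227.72 + 1865.17 = 3415.26
Landed cost (A) = invoice 110729.66 + 3415.26 + duty 21824.25 = 135969.17
Supplier B (CIF):
The CIF price already equals the CIF value: 112435.94
Import duty = 112435.94 × 19.6% = 22037.44
Buyer bears (B): 703.81 + 227.72 + 1865.17 = 2796.70
Landed cost (B) = invoice 112435.94 + 2796.70 + duty 22037.44 = 137270.08
Difference = |135969.17 − 137270.08| = 1300.91

Supplier A is cheaper by AUD 1300.91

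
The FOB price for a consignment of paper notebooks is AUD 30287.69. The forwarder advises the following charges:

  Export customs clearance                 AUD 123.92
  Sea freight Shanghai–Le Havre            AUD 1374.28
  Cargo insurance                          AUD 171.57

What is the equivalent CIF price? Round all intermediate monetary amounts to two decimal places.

Not relevant to the conversion: export clearance — on the seller under both FOB and CIF; already in the FOB price and stays in the CIF price.
From FOB to CIF, the seller additionally bears: freight, insurance.
CIF price = 30287.69 + 1374.28 + 171.57 = 31833.54

CIF price: AUD 31833.54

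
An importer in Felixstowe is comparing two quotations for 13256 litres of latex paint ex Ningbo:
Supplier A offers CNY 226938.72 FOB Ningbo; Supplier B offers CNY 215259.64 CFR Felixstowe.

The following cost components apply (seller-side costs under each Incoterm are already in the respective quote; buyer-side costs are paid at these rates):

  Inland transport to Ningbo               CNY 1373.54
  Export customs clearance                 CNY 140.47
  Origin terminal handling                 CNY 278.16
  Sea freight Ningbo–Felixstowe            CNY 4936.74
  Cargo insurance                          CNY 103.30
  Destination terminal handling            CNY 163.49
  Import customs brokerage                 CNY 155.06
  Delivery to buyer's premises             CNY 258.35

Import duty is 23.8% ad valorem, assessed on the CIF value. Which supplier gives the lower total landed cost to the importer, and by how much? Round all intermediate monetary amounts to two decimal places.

Supplier B is cheaper by CNY 20570.38

Supplier A (FOB):
CIF value = FOB price + freight + insurance = 226938.72 + 4936.74 + 103.30 = 231978.76
Import duty = 231978.76 × 23.8% = 55210.94
Buyer bears (A): 4936.74 + 103.30 + 163.49 + 155.06 + 258.35 = 5616.94
Landed cost (A) = invoice 226938.72 + 5616.94 + duty 55210.94 = 287766.60
Supplier B (CFR):
CIF value = CFR price + insurance = 215259.64 + 103.30 = 215362.94
Import duty = 215362.94 × 23.8% = 51256.38
Buyer bears (B): 103.30 + 163.49 + 155.06 + 258.35 = 680.20
Landed cost (B) = invoice 215259.64 + 680.20 + duty 51256.38 = 267196.22
Difference = |287766.60 − 267196.22| = 20570.38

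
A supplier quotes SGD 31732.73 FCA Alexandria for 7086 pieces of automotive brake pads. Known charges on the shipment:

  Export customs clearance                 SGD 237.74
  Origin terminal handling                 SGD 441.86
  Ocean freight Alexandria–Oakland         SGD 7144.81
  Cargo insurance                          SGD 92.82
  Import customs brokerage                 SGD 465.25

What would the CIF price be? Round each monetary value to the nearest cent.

Not relevant to the conversion: export clearance — on the seller under both FCA and CIF; already in the FCA price and stays in the CIF price. brokerage — on the buyer under both terms; not part of either seller's price.
From FCA to CIF, the seller additionally bears: origin terminal, freight, insurance.
CIF price = 31732.73 + 441.86 + 7144.81 + 92.82 = 39412.22

CIF price: SGD 39412.22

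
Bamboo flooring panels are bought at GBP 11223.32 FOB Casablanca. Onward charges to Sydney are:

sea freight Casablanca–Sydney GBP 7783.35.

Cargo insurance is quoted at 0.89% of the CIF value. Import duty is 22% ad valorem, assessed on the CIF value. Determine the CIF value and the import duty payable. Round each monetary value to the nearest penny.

CIF value: GBP 19177.35; import duty: GBP 4219.02

Let C be the CIF value. C = FOB price + freight + 0.89% × C
C − 0.89% × C = 11223.32 + 7783.35
0.9911 × C = 19006.67
C = 19006.67 / 0.9911 = 19177.35
Insurance premium = 0.89% × 19177.35 = 170.68
Import duty = 19177.35 × 22% = 4219.02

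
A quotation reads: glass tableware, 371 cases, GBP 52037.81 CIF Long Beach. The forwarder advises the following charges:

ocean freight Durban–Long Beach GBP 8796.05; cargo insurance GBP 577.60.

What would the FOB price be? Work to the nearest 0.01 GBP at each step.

FOB price: GBP 42664.16

From CIF to FOB, the seller no longer bears: freight, insurance.
FOB price = 52037.81 − 8796.05 − 577.60 = 42664.16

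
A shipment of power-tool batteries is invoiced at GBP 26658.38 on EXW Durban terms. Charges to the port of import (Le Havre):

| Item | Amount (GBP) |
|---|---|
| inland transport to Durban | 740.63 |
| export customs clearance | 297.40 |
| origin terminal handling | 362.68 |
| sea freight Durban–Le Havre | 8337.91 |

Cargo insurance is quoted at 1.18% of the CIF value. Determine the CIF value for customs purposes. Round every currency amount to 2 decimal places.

CIF value: GBP 36831.61

Let C be the CIF value. C = EXW price + pre-shipment costs + freight + 1.18% × C
C − 1.18% × C = 26658.38 + 740.63 + 297.40 + 362.68 + 8337.91
0.9882 × C = 36397.00
C = 36397.00 / 0.9882 = 36831.61
Insurance premium = 1.18% × 36831.61 = 434.61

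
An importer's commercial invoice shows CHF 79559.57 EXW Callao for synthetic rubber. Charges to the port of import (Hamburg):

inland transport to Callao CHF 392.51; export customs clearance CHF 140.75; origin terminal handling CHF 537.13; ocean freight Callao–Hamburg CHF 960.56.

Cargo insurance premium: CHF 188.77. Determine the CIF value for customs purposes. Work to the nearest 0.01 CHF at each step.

CIF = EXW price + pre-shipment costs + freight + insurance
CIF = 79559.57 + 392.51 + 140.75 + 537.13 + 960.56 + 188.77 = 81779.29

CIF value: CHF 81779.29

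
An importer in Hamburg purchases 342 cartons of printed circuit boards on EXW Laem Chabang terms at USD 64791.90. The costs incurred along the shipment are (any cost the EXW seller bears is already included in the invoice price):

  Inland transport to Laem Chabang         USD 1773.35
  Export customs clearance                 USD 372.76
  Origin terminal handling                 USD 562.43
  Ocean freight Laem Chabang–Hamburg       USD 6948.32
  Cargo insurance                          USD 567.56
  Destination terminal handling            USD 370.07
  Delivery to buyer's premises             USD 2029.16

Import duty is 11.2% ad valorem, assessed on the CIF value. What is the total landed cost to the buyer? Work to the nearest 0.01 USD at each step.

EXW: the seller makes goods available at their premises; the buyer bears all onward costs.
CIF value = EXW price + inland to port + export clearance + origin terminal + freight + insurance = 64791.90 + 1773.35 + 372.76 + 562.43 + 6948.32 + 567.56 = 75016.32
Import duty = 75016.32 × 11.2% = 8401.83
Buyer bears: inland to port 1773.35 + export clearance 372.76 + origin terminal 562.43 + freight 6948.32 + insurance 567.56 + destination terminal 370.07 + delivery 2029.16 + duty 8401.83 = 21025.48
Landed cost = invoice 64791.90 + 21025.48 = 85817.38

Total landed cost: USD 85817.38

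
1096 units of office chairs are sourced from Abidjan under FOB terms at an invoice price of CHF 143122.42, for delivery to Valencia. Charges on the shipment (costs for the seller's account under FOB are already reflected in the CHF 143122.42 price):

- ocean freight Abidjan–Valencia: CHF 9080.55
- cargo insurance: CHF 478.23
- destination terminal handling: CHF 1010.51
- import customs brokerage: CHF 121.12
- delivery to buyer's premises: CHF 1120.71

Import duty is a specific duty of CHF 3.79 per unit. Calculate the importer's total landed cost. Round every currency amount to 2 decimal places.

Total landed cost: CHF 159087.38

FOB: the seller bears costs until goods are on board at the origin port; the buyer bears freight, insurance and all costs thereafter.
CIF value = FOB price + freight + insurance = 143122.42 + 9080.55 + 478.23 = 152681.20
Import duty = 1096 × 3.79 = 4153.84
Buyer bears: freight 9080.55 + insurance 478.23 + destination terminal 1010.51 + brokerage 121.12 + delivery 1120.71 + duty 4153.84 = 15964.96
Landed cost = invoice 143122.42 + 15964.96 = 159087.38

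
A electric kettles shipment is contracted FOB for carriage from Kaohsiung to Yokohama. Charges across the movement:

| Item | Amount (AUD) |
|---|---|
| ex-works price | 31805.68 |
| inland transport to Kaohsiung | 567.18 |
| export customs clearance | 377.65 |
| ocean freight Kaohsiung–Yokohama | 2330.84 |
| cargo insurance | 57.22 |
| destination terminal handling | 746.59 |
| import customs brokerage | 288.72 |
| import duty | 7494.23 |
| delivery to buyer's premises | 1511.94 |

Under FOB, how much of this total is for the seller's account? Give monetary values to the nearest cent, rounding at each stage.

FOB: the seller bears costs until goods are on board at the origin port; the buyer bears freight, insurance and all costs thereafter.
Seller's account: goods 31805.68 + inland to port 567.18 + export clearance 377.65 = 32750.51
Buyer's account: freight 2330.84 + insurance 57.22 + destination terminal 746.59 + brokerage 288.72 + duty 7494.23 + delivery 1511.94 = 12429.54

Seller's account: AUD 32750.51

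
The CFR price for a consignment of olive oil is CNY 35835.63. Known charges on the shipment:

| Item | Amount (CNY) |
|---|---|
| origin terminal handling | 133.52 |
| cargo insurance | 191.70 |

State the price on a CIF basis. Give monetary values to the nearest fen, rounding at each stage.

Not relevant to the conversion: origin terminal — on the seller under both CFR and CIF; already in the CFR price and stays in the CIF price.
From CFR to CIF, the seller additionally bears: insurance.
CIF price = 35835.63 + 191.70 = 36027.33

CIF price: CNY 36027.33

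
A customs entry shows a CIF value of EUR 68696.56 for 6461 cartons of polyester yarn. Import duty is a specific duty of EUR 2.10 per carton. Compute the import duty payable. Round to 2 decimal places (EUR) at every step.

Import duty: EUR 13568.10

Import duty = 6461 × 2.10 = 13568.10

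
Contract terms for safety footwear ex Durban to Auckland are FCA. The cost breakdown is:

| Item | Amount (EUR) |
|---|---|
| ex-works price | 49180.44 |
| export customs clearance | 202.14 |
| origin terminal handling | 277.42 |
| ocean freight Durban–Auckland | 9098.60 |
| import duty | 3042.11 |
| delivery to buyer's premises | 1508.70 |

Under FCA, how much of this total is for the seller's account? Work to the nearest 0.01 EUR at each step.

Seller's account: EUR 49382.58

FCA: the seller delivers export-cleared goods to the carrier; the buyer bears costs from that point.
Seller's account: goods 49180.44 + export clearance 202.14 = 49382.58
Buyer's account: origin terminal 277.42 + freight 9098.60 + duty 3042.11 + delivery 1508.70 = 13926.83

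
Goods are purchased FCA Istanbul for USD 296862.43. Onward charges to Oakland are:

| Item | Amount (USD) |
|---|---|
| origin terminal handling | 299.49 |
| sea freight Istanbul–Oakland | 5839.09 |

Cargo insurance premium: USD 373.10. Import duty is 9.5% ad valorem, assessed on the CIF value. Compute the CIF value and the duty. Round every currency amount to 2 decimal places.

CIF = FCA price + pre-shipment costs + freight + insurance
CIF = 296862.43 + 299.49 + 5839.09 + 373.10 = 303374.11
Import duty = 303374.11 × 9.5% = 28820.54

CIF value: USD 303374.11; import duty: USD 28820.54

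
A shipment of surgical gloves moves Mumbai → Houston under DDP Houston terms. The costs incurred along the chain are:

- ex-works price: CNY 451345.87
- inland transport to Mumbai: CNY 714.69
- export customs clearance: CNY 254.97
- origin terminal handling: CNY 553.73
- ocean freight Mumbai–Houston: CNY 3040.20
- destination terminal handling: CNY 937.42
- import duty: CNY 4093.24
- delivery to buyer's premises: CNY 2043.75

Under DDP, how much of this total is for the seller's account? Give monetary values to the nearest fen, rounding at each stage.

Seller's account: CNY 462983.87

DDP: the seller bears all costs including import duty.
Seller's account: goods 451345.87 + inland to port 714.69 + export clearance 254.97 + origin terminal 553.73 + freight 3040.20 + destination terminal 937.42 + duty 4093.24 + delivery 2043.75 = 462983.87
Buyer's account: 0.00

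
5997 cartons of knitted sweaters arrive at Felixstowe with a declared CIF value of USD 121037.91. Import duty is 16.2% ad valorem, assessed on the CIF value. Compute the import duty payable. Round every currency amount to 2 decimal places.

Import duty: USD 19608.14

Import duty = 121037.91 × 16.2% = 19608.14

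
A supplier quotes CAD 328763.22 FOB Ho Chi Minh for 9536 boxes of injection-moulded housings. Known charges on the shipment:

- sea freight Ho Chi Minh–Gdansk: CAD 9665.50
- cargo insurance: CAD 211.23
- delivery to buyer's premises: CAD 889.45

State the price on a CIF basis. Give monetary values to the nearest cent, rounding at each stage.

CIF price: CAD 338639.95

Not relevant to the conversion: delivery — on the buyer under both terms; not part of either seller's price.
From FOB to CIF, the seller additionally bears: freight, insurance.
CIF price = 328763.22 + 9665.50 + 211.23 = 338639.95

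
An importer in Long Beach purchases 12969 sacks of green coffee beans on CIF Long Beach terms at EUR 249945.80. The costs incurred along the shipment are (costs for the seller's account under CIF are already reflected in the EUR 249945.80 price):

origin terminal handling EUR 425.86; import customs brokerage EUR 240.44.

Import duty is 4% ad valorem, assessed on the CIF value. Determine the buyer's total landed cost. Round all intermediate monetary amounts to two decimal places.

CIF: the seller pays costs through ocean freight and marine insurance to the destination port.
Already in the invoice (seller's account under CIF): origin terminal — exclude.
The CIF price already equals the CIF value: 249945.80
Import duty = 249945.80 × 4% = 9997.83
Buyer bears: brokerage 240.44 + duty 9997.83 = 10238.27
Landed cost = invoice 249945.80 + 10238.27 = 260184.07

Total landed cost: EUR 260184.07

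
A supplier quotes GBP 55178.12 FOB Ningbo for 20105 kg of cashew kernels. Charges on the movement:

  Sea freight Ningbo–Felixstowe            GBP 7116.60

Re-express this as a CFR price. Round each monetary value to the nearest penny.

CFR price: GBP 62294.72

From FOB to CFR, the seller additionally bears: freight.
CFR price = 55178.12 + 7116.60 = 62294.72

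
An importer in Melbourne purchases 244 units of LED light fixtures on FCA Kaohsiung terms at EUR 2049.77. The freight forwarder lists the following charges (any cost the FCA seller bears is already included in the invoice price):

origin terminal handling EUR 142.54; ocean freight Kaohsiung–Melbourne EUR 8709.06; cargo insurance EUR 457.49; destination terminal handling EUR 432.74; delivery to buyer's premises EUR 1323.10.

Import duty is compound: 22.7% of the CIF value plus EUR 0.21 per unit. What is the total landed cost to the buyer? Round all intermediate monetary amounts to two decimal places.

Total landed cost: EUR 15744.40

FCA: the seller delivers export-cleared goods to the carrier; the buyer bears costs from that point.
CIF value = FCA price + origin terminal + freight + insurance = 2049.77 + 142.54 + 8709.06 + 457.49 = 11358.86
Ad valorem component: 11358.86 × 22.7% = 2578.46
Specific component: 244 × 0.21 = 51.24
Import duty = 2578.46 + 51.24 = 2629.70
Buyer bears: origin terminal 142.54 + freight 8709.06 + insurance 457.49 + destination terminal 432.74 + delivery 1323.10 + duty 2629.70 = 13694.63
Landed cost = invoice 2049.77 + 13694.63 = 15744.40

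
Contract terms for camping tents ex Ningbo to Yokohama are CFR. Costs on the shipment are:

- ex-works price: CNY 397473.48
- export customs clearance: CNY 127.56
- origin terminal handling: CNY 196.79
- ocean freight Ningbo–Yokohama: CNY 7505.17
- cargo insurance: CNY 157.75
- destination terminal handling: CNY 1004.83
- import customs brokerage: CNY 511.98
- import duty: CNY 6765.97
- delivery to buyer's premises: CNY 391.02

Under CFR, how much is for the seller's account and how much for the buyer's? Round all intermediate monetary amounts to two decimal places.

Seller: CNY 405303.00; buyer: CNY 8831.55

CFR: the seller pays costs through ocean freight to the destination port, but not insurance.
Seller's account: goods 397473.48 + export clearance 127.56 + origin terminal 196.79 + freight 7505.17 = 405303.00
Buyer's account: insurance 157.75 + destination terminal 1004.83 + brokerage 511.98 + duty 6765.97 + delivery 391.02 = 8831.55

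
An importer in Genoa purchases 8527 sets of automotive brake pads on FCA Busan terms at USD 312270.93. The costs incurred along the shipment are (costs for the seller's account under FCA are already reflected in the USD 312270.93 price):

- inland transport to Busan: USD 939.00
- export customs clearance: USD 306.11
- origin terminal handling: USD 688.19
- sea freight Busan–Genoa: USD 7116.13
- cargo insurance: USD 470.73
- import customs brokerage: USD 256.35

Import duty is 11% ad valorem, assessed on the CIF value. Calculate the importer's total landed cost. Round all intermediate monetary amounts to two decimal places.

Total landed cost: USD 356062.39

FCA: the seller delivers export-cleared goods to the carrier; the buyer bears costs from that point.
Already in the invoice (seller's account under FCA): inland to port, export clearance — exclude.
CIF value = FCA price + origin terminal + freight + insurance = 312270.93 + 688.19 + 7116.13 + 470.73 = 320545.98
Import duty = 320545.98 × 11% = 35260.06
Buyer bears: origin terminal 688.19 + freight 7116.13 + insurance 470.73 + brokerage 256.35 + duty 35260.06 = 43791.46
Landed cost = invoice 312270.93 + 43791.46 = 356062.39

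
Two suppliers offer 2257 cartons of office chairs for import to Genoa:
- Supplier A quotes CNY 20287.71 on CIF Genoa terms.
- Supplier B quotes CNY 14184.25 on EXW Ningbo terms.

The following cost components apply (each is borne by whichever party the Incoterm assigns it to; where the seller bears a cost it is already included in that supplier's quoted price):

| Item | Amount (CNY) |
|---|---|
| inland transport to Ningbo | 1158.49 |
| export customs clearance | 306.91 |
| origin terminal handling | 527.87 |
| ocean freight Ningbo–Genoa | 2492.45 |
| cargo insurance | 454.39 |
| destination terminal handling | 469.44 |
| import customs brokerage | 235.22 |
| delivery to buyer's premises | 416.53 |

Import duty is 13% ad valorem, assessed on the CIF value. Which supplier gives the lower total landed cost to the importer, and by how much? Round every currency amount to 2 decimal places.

Supplier B is cheaper by CNY 1314.58

Supplier A (CIF):
The CIF price already equals the CIF value: 20287.71
Import duty = 20287.71 × 13% = 2637.40
Buyer bears (A): 469.44 + 235.22 + 416.53 = 1121.19
Landed cost (A) = invoice 20287.71 + 1121.19 + duty 2637.40 = 24046.30
Supplier B (EXW):
CIF value = EXW price + inland to port + export clearance + origin terminal + freight + insurance = 14184.25 + 1158.49 + 306.91 + 527.87 + 2492.45 + 454.39 = 19124.36
Import duty = 19124.36 × 13% = 2486.17
Buyer bears (B): 1158.49 + 306.91 + 527.87 + 2492.45 + 454.39 + 469.44 + 235.22 + 416.53 = 6061.30
Landed cost (B) = invoice 14184.25 + 6061.30 + duty 2486.17 = 22731.72
Difference = |24046.30 − 22731.72| = 1314.58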